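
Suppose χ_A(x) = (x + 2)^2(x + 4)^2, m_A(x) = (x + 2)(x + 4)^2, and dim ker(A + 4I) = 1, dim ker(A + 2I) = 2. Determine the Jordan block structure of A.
Jordan blocks: (-4, 2), (-2, 1), (-2, 1)

λ = -4: algebraic multiplicity 2 (exponent in χ_A), largest block size 2 (exponent in m_A), 1 block (geometric multiplicity). This forces block sizes [2].
λ = -2: algebraic multiplicity 2 (exponent in χ_A), largest block size 1 (exponent in m_A), 2 blocks (geometric multiplicity). These force block sizes [1, 1].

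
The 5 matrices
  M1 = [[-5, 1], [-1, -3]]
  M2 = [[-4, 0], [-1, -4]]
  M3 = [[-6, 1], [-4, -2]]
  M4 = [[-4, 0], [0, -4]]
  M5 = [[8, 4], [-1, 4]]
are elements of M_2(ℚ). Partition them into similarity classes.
Characteristic polynomials: χ_{M1} = (x + 4)^2, χ_{M2} = (x + 4)^2, χ_{M3} = (x + 4)^2, χ_{M4} = (x + 4)^2, χ_{M5} = (x - 6)^2.

{M1, M2, M3}: invariant factors (x + 4)^2.

{M4}: invariant factors x + 4, x + 4.

{M5}: invariant factors (x - 6)^2.

Matrices are similar if and only if their invariant-factor lists agree; the partition into similarity classes is {M1, M2, M3}, {M4}, {M5}.

3 classes: {M1, M2, M3}, {M4}, {M5}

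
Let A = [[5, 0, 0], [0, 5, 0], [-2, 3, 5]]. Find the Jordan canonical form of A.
The characteristic polynomial is det(xI - A) = (x - 5)^3, so the eigenvalues are 5 (algebraic multiplicity 3).

For λ = 5: rank(A - 5I) = 1, rank((A - 5I)^2) = 0. The eigenspace has dimension 3 - 1 = 2, so there are 2 Jordan blocks; the rank sequence gives block sizes [2, 1].

Assembling the blocks gives the Jordan form J above.

J = [[5, 1, 0], [0, 5, 0], [0, 0, 5]]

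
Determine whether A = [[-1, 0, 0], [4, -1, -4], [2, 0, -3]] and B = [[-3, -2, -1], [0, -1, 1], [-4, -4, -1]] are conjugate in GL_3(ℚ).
Both have characteristic polynomial (x + 1)^2(x + 3), but the minimal polynomial of A is (x + 1)(x + 3) while the minimal polynomial of B is (x + 1)^2(x + 3). The minimal polynomial is a similarity invariant, so A and B are not similar.

No.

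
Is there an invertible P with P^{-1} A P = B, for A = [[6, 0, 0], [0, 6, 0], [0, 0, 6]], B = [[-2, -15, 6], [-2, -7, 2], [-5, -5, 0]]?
trace(A) = 18 but trace(B) = -9. The trace is a similarity invariant, so A and B are not similar.

No.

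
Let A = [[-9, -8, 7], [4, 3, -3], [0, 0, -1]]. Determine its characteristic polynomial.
χ_A(x) = (x + 1)^2(x + 5)

xI - A = [[x + 9, 8, -7], [-4, x - 3, 3], [0, 0, x + 1]].

Expanding det(xI - A) along the first row:
det(xI - A) = + (x + 9)·det([[x - 3, 3], [0, x + 1]]) - (8)·det([[-4, 3], [0, x + 1]]) + (-7)·det([[-4, x - 3], [0, 0]]).

Evaluating gives χ_A(x) = x^3 + 7x^2 + 11x + 5 = (x + 1)^2(x + 5).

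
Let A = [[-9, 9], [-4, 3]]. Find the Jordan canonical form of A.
The characteristic polynomial is det(xI - A) = (x + 3)^2, so the eigenvalues are -3 (algebraic multiplicity 2).

For λ = -3: rank(A + 3I) = 1, rank((A + 3I)^2) = 0. The eigenspace has dimension 2 - 1 = 1, so there is 1 Jordan block; the rank sequence gives block sizes [2].

Assembling the blocks gives the Jordan form J above.

J = [[-3, 1], [0, -3]]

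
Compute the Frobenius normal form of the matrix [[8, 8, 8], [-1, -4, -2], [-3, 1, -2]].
The invariant factors of A (the non-unit diagonal entries of the Smith normal form of xI - A over ℚ[x]) are (x - 4)(x^2 + 2x + 2), each dividing the next. The characteristic polynomial is their product, (x - 4)(x^2 + 2x + 2).

The rational canonical form is the block-diagonal matrix of companion matrices C(f_i):
R = [[0, 0, 8], [1, 0, 6], [0, 1, 2]].

Note the characteristic polynomial does not split into linear factors over ℚ, so A has no Jordan form over ℚ; the rational canonical form exists over any field.

R = [[0, 0, 8], [1, 0, 6], [0, 1, 2]]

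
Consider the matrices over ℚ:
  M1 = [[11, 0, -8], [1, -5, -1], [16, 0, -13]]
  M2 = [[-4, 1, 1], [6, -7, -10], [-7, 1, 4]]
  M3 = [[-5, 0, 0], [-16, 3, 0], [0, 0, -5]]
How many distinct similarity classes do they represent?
Characteristic polynomials: χ_{M1} = (x - 3)(x + 5)^2, χ_{M2} = (x - 3)(x + 5)^2, χ_{M3} = (x - 3)(x + 5)^2.

{M1, M2}: invariant factors (x - 3)(x + 5)^2.

{M3}: invariant factors x + 5, (x - 3)(x + 5).

Matrices are similar if and only if their invariant-factor lists agree; the partition into similarity classes is {M1, M2}, {M3}.

2 classes: {M1, M2}, {M3}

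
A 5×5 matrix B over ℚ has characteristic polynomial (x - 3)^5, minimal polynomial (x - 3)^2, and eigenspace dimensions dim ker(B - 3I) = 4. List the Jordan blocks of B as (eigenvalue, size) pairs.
Jordan blocks: (3, 2), (3, 1), (3, 1), (3, 1)

λ = 3: algebraic multiplicity 5 (exponent in χ_B), largest block size 2 (exponent in m_B), 4 blocks (geometric multiplicity). These force block sizes [2, 1, 1, 1].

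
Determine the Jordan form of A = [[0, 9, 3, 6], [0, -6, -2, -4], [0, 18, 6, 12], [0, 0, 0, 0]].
The characteristic polynomial is det(xI - A) = x^4, so the eigenvalues are 0 (algebraic multiplicity 4).

For λ = 0: rank(A) = 1, rank(A^2) = 0. The eigenspace has dimension 4 - 1 = 3, so there are 3 Jordan blocks; the rank sequence gives block sizes [2, 1, 1].

Assembling the blocks gives the Jordan form J above.

J = [[0, 1, 0, 0], [0, 0, 0, 0], [0, 0, 0, 0], [0, 0, 0, 0]]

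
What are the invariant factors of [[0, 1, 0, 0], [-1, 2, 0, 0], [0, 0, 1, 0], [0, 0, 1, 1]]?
The Jordan structure of A has elementary divisors (x - 1)^2, (x - 1)^2. Arranging the block sizes at each eigenvalue in decreasing order and taking row products gives the invariant factors.

Invariant factors (smallest first, each dividing the next): (x - 1)^2, (x - 1)^2.

Check: the last factor (x - 1)^2 is the minimal polynomial, and the product (x - 1)^4 is the characteristic polynomial.

(x - 1)^2, (x - 1)^2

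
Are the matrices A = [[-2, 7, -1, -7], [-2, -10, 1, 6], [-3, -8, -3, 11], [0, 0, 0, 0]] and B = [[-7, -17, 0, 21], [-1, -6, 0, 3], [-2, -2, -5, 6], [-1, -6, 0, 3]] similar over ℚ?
No.

Both have characteristic polynomial x(x + 5)^3, but the minimal polynomial of A is x(x + 5)^3 while the minimal polynomial of B is x(x + 5)^2. The minimal polynomial is a similarity invariant, so A and B are not similar.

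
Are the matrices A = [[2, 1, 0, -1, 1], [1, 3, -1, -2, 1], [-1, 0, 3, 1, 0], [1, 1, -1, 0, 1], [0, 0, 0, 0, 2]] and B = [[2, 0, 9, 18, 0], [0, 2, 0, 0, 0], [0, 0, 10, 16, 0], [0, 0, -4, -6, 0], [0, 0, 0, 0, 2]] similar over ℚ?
Both have characteristic polynomial (x - 2)^5 and minimal polynomial (x - 2)^2. But rank(A - 2I) = 2 for A while rank(B - 2I) = 1 for B, so the number of Jordan blocks at λ = 2 differs. A and B are not similar.

No.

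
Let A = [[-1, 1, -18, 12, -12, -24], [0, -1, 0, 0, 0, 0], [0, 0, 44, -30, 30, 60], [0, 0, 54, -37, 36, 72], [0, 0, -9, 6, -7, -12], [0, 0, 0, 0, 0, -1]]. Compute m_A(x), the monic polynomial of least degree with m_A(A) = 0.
m_A(x) = (x - 2)(x + 1)^2

The characteristic polynomial factors as (x - 2)(x + 1)^5. The minimal polynomial is ∏(x - λ)^{k_λ} where k_λ is the size of the largest Jordan block at λ.

For λ = -1: rank(A + I) = 2, and the largest Jordan block has size 2 (the smallest k with rank((A + I)^k) = rank((A + I)^(k+1))).
For λ = 2: rank(A - 2I) = 5, and the largest Jordan block has size 1 (the smallest k with rank((A - 2I)^k) = rank((A - 2I)^(k+1))).

So m_A(x) = (x - 2)(x + 1)^2.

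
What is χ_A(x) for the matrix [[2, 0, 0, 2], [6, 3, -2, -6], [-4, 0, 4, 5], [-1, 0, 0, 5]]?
xI - A = [[x - 2, 0, 0, -2], [-6, x - 3, 2, 6], [4, 0, x - 4, -5], [1, 0, 0, x - 5]].

Expanding det(xI - A) along the first row:
det(xI - A) = + (x - 2)·det([[x - 3, 2, 6], [0, x - 4, -5], [0, 0, x - 5]]) - (0)·det([[-6, 2, 6], [4, x - 4, -5], [1, 0, x - 5]]) + (0)·det([[-6, x - 3, 6], [4, 0, -5], [1, 0, x - 5]]) - (-2)·det([[-6, x - 3, 2], [4, 0, x - 4], [1, 0, 0]]).

Evaluating gives χ_A(x) = x^4 - 14x^3 + 73x^2 - 168x + 144 = (x - 4)^2(x - 3)^2.

χ_A(x) = (x - 4)^2(x - 3)^2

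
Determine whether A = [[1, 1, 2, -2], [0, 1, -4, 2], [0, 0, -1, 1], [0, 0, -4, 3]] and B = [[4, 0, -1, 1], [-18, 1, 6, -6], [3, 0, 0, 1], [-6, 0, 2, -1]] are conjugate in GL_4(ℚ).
Both have characteristic polynomial (x - 1)^4 and minimal polynomial (x - 1)^2. But rank(A - I) = 2 for A while rank(B - I) = 1 for B, so the number of Jordan blocks at λ = 1 differs. A and B are not similar.

No.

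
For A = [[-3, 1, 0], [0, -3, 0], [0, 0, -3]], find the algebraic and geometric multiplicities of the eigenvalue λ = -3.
The characteristic polynomial is (x + 3)^3, so the factor x + 3 appears with exponent 3: the algebraic multiplicity is 3.

rank(A + 3I) = 1, so the eigenspace has dimension 3 - 1 = 2: the geometric multiplicity is 2.

Since 2 < 3, A is not diagonalizable.

algebraic multiplicity 3, geometric multiplicity 2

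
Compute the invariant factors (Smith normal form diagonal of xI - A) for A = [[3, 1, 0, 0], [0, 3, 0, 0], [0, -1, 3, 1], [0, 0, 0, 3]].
The Jordan structure of A has elementary divisors (x - 3)^2, (x - 3)^2. Arranging the block sizes at each eigenvalue in decreasing order and taking row products gives the invariant factors.

Invariant factors (smallest first, each dividing the next): (x - 3)^2, (x - 3)^2.

Check: the last factor (x - 3)^2 is the minimal polynomial, and the product (x - 3)^4 is the characteristic polynomial.

(x - 3)^2, (x - 3)^2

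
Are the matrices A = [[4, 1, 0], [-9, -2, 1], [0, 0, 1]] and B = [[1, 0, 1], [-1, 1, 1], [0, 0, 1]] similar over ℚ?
Yes.

Two matrices over a field are similar if and only if they have the same invariant factors.

Both A and B have characteristic polynomial (x - 1)^3 and minimal polynomial (x - 1)^3. Computing further, both have invariant factors (x - 1)^3. Hence A and B are similar.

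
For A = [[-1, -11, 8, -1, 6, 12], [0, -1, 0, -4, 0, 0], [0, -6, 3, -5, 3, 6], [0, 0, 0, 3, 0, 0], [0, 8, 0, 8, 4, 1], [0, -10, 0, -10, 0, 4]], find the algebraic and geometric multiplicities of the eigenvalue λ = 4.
algebraic multiplicity 2, geometric multiplicity 1

The characteristic polynomial is (x - 4)^2(x - 3)^2(x + 1)^2, so the factor x - 4 appears with exponent 2: the algebraic multiplicity is 2.

rank(A - 4I) = 5, so the eigenspace has dimension 6 - 5 = 1: the geometric multiplicity is 1.

Since 1 < 2, A is not diagonalizable.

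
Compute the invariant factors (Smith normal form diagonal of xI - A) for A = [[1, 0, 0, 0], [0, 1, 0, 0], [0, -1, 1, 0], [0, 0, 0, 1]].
x - 1, x - 1, (x - 1)^2

The Jordan structure of A has elementary divisors (x - 1)^2, (x - 1), (x - 1). Arranging the block sizes at each eigenvalue in decreasing order and taking row products gives the invariant factors.

Invariant factors (smallest first, each dividing the next): x - 1, x - 1, (x - 1)^2.

Check: the last factor (x - 1)^2 is the minimal polynomial, and the product (x - 1)^4 is the characteristic polynomial.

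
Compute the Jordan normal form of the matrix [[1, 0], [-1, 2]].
The characteristic polynomial is det(xI - A) = (x - 2)(x - 1), so the eigenvalues are 1 (algebraic multiplicity 1), 2 (algebraic multiplicity 1).

For λ = 1: algebraic multiplicity 1 gives one 1×1 block.

For λ = 2: algebraic multiplicity 1 gives one 1×1 block.

Assembling the blocks gives the Jordan form J above.

J = [[1, 0], [0, 2]]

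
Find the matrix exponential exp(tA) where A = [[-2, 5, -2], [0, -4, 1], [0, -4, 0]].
A has Jordan form J = [[-2, 1, 0], [0, -2, 1], [0, 0, -2]] with A = PJP^{-1}, so e^{tA} = P e^{tJ} P^{-1}.

For a Jordan block J_k(λ), e^{tJ_k(λ)} = e^{λt} · (I + tN + t^2 N^2/2! + ... + t^{k-1} N^{k-1}/(k-1)!) where N is the nilpotent superdiagonal part.

Assembling the blocks and conjugating back gives the entries of e^{tA} as shown above.

e^{tA} = [[e^{-2*t}, t*(5 - t)*e^{-2*t}, t*(t - 4)*e^{-2*t}/2], [0, (1 - 2*t)*e^{-2*t}, t*e^{-2*t}], [0, -4*t*e^{-2*t}, (2*t + 1)*e^{-2*t}]]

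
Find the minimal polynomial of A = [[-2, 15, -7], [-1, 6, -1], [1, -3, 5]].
m_A(x) = (x - 3)^3

The characteristic polynomial factors as (x - 3)^3. The minimal polynomial is ∏(x - λ)^{k_λ} where k_λ is the size of the largest Jordan block at λ.

For λ = 3: rank(A - 3I) = 2, and the largest Jordan block has size 3 (the smallest k with rank((A - 3I)^k) = rank((A - 3I)^(k+1))).

So m_A(x) = (x - 3)^3.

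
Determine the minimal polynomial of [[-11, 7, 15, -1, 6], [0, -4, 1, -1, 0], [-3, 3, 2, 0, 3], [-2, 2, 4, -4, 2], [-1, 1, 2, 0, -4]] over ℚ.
m_A(x) = (x + 4)^3(x + 5)

The characteristic polynomial factors as (x + 4)^4(x + 5). The minimal polynomial is ∏(x - λ)^{k_λ} where k_λ is the size of the largest Jordan block at λ.

For λ = -5: rank(A + 5I) = 4, and the largest Jordan block has size 1 (the smallest k with rank((A + 5I)^k) = rank((A + 5I)^(k+1))).
For λ = -4: rank(A + 4I) = 3, and the largest Jordan block has size 3 (the smallest k with rank((A + 4I)^k) = rank((A + 4I)^(k+1))).

So m_A(x) = (x + 4)^3(x + 5).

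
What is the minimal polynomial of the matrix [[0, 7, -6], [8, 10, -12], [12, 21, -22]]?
The characteristic polynomial factors as (x + 4)^3. The minimal polynomial is ∏(x - λ)^{k_λ} where k_λ is the size of the largest Jordan block at λ.

For λ = -4: rank(A + 4I) = 1, and the largest Jordan block has size 2 (the smallest k with rank((A + 4I)^k) = rank((A + 4I)^(k+1))).

So m_A(x) = (x + 4)^2.

m_A(x) = (x + 4)^2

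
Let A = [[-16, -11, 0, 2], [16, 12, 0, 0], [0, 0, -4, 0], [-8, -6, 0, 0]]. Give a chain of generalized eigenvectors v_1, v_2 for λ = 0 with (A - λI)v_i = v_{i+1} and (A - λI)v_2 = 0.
v_1 = [[1, -1, 0, 1]]^T, v_2 = [[-3, 4, 0, -2]]^T

We seek v_1 ∈ ker(A^2) \ ker(A), then set v_{i+1} = A v_i.

One such chain is v_1 = [[1, -1, 0, 1]]^T, v_2 = [[-3, 4, 0, -2]]^T. Check: A v_2 = [[0, 0, 0, 0]]^T = 0.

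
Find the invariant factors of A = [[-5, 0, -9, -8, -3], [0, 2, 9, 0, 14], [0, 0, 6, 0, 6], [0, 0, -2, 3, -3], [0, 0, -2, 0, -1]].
The Jordan structure of A has elementary divisors (x + 5), (x - 2)^2, (x - 3)^2. Arranging the block sizes at each eigenvalue in decreasing order and taking row products gives the invariant factors.

Invariant factors (smallest first, each dividing the next): (x - 3)^2(x - 2)^2(x + 5).

Check: the last factor (x - 3)^2(x - 2)^2(x + 5) is the minimal polynomial, and the product (x - 3)^2(x - 2)^2(x + 5) is the characteristic polynomial.

(x - 3)^2(x - 2)^2(x + 5)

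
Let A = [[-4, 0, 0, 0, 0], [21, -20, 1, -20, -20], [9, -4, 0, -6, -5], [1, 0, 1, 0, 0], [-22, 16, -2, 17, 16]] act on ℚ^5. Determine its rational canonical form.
R = [[-4, 0, 0, 0, 0], [0, 0, 0, 0, -20], [0, 1, 0, 0, -5], [0, 0, 1, 0, 0], [0, 0, 0, 1, -4]]

The invariant factors of A (the non-unit diagonal entries of the Smith normal form of xI - A over ℚ[x]) are x + 4, (x + 4)(x^3 + 5), each dividing the next. The characteristic polynomial is their product, (x + 4)^2(x^3 + 5).

The rational canonical form is the block-diagonal matrix of companion matrices C(f_i):
R = [[-4, 0, 0, 0, 0], [0, 0, 0, 0, -20], [0, 1, 0, 0, -5], [0, 0, 1, 0, 0], [0, 0, 0, 1, -4]].

Note the characteristic polynomial does not split into linear factors over ℚ, so A has no Jordan form over ℚ; the rational canonical form exists over any field.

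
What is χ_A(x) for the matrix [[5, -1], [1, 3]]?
χ_A(x) = (x - 4)^2

xI - A = [[x - 5, 1], [-1, x - 3]].

Expanding det(xI - A) along the first row:
det(xI - A) = + (x - 5)·det([[x - 3]]) - (1)·det([[-1]]).

Evaluating gives χ_A(x) = x^2 - 8x + 16 = (x - 4)^2.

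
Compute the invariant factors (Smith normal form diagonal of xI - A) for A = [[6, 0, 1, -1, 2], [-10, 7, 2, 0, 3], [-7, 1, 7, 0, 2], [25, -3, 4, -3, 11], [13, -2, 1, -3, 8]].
The Jordan structure of A has elementary divisors (x - 5)^3, (x - 5)^2. Arranging the block sizes at each eigenvalue in decreasing order and taking row products gives the invariant factors.

Invariant factors (smallest first, each dividing the next): (x - 5)^2, (x - 5)^3.

Check: the last factor (x - 5)^3 is the minimal polynomial, and the product (x - 5)^5 is the characteristic polynomial.

(x - 5)^2, (x - 5)^3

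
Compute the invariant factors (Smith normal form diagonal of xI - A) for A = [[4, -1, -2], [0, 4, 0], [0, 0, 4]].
x - 4, (x - 4)^2

The Jordan structure of A has elementary divisors (x - 4)^2, (x - 4). Arranging the block sizes at each eigenvalue in decreasing order and taking row products gives the invariant factors.

Invariant factors (smallest first, each dividing the next): x - 4, (x - 4)^2.

Check: the last factor (x - 4)^2 is the minimal polynomial, and the product (x - 4)^3 is the characteristic polynomial.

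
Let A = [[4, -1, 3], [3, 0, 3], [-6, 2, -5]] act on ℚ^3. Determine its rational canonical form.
The invariant factors of A (the non-unit diagonal entries of the Smith normal form of xI - A over ℚ[x]) are x - 1, (x - 1)(x + 3), each dividing the next. The characteristic polynomial is their product, (x - 1)^2(x + 3).

The rational canonical form is the block-diagonal matrix of companion matrices C(f_i):
R = [[1, 0, 0], [0, 0, 3], [0, 1, -2]].

R = [[1, 0, 0], [0, 0, 3], [0, 1, -2]]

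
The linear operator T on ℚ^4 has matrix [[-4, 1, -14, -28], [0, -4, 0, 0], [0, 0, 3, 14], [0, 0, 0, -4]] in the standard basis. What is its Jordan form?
J = [[-4, 1, 0, 0], [0, -4, 0, 0], [0, 0, -4, 0], [0, 0, 0, 3]]

The characteristic polynomial is det(xI - A) = (x - 3)(x + 4)^3, so the eigenvalues are -4 (algebraic multiplicity 3), 3 (algebraic multiplicity 1).

For λ = -4: rank(A + 4I) = 2, rank((A + 4I)^2) = 1. The eigenspace has dimension 4 - 2 = 2, so there are 2 Jordan blocks; the rank sequence gives block sizes [2, 1].

For λ = 3: algebraic multiplicity 1 gives one 1×1 block.

Assembling the blocks gives the Jordan form J above.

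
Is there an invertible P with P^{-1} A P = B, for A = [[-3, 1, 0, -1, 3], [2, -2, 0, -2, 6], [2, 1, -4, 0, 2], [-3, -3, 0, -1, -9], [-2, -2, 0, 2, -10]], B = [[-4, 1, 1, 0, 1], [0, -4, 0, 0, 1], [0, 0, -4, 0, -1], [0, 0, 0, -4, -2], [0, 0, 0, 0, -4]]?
Two matrices over a field are similar if and only if they have the same invariant factors.

Both A and B have characteristic polynomial (x + 4)^5 and minimal polynomial (x + 4)^2. Computing further, both have invariant factors x + 4, (x + 4)^2, (x + 4)^2. Hence A and B are similar.

Yes.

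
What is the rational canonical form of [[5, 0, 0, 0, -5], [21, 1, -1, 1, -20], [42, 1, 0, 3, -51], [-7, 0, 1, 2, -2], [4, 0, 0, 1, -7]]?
The invariant factors of A (the non-unit diagonal entries of the Smith normal form of xI - A over ℚ[x]) are (x + 5)(x^2 - 3x + 1)^2, each dividing the next. The characteristic polynomial is their product, (x + 5)(x^2 - 3x + 1)^2.

The rational canonical form is the block-diagonal matrix of companion matrices C(f_i):
R = [[0, 0, 0, 0, -5], [1, 0, 0, 0, 29], [0, 1, 0, 0, -49], [0, 0, 1, 0, 19], [0, 0, 0, 1, 1]].

Note the characteristic polynomial does not split into linear factors over ℚ, so A has no Jordan form over ℚ; the rational canonical form exists over any field.

R = [[0, 0, 0, 0, -5], [1, 0, 0, 0, 29], [0, 1, 0, 0, -49], [0, 0, 1, 0, 19], [0, 0, 0, 1, 1]]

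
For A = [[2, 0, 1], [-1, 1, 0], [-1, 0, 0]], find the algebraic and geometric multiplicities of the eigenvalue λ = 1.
The characteristic polynomial is (x - 1)^3, so the factor x - 1 appears with exponent 3: the algebraic multiplicity is 3.

rank(A - I) = 2, so the eigenspace has dimension 3 - 2 = 1: the geometric multiplicity is 1.

Since 1 < 3, A is not diagonalizable.

algebraic multiplicity 3, geometric multiplicity 1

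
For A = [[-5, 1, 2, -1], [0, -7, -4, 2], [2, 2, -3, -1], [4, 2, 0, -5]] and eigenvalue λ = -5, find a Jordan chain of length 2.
We seek v_1 ∈ ker((A + 5I)^2) \ ker(A + 5I), then set v_{i+1} = (A + 5I) v_i.

One such chain is v_1 = [[0, 0, 0, -1]]^T, v_2 = [[1, -2, 1, 0]]^T. Check: (A + 5I) v_2 = [[0, 0, 0, 0]]^T = 0.

v_1 = [[0, 0, 0, -1]]^T, v_2 = [[1, -2, 1, 0]]^T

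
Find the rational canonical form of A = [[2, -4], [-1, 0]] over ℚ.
The invariant factors of A (the non-unit diagonal entries of the Smith normal form of xI - A over ℚ[x]) are x^2 - 2x - 4, each dividing the next. The characteristic polynomial is their product, x^2 - 2x - 4.

The rational canonical form is the block-diagonal matrix of companion matrices C(f_i):
R = [[0, 4], [1, 2]].

Note the characteristic polynomial does not split into linear factors over ℚ, so A has no Jordan form over ℚ; the rational canonical form exists over any field.

R = [[0, 4], [1, 2]]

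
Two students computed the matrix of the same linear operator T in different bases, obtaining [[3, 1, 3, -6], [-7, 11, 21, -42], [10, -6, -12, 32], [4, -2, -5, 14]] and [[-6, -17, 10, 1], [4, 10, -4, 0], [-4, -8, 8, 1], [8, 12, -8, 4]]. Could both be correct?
Yes.

Two matrices over a field are similar if and only if they have the same invariant factors.

Both A and B have characteristic polynomial (x - 4)^4 and minimal polynomial (x - 4)^2. Computing further, both have invariant factors (x - 4)^2, (x - 4)^2. Hence A and B are similar.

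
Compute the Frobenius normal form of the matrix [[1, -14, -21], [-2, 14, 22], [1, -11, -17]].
R = [[0, 0, 4], [1, 0, 6], [0, 1, -2]]

The invariant factors of A (the non-unit diagonal entries of the Smith normal form of xI - A over ℚ[x]) are (x - 2)(x^2 + 4x + 2), each dividing the next. The characteristic polynomial is their product, (x - 2)(x^2 + 4x + 2).

The rational canonical form is the block-diagonal matrix of companion matrices C(f_i):
R = [[0, 0, 4], [1, 0, 6], [0, 1, -2]].

Note the characteristic polynomial does not split into linear factors over ℚ, so A has no Jordan form over ℚ; the rational canonical form exists over any field.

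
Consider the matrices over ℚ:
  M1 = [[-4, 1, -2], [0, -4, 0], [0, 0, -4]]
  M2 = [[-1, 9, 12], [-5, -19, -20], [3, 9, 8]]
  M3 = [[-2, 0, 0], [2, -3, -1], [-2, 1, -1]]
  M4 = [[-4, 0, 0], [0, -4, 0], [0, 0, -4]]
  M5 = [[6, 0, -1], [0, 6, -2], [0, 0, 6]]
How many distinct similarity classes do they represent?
4 classes: {M1, M2}, {M3}, {M4}, {M5}

Characteristic polynomials: χ_{M1} = (x + 4)^3, χ_{M2} = (x + 4)^3, χ_{M3} = (x + 2)^3, χ_{M4} = (x + 4)^3, χ_{M5} = (x - 6)^3.

{M1, M2}: invariant factors x + 4, (x + 4)^2.

{M3}: invariant factors x + 2, (x + 2)^2.

{M4}: invariant factors x + 4, x + 4, x + 4.

{M5}: invariant factors x - 6, (x - 6)^2.

Matrices are similar if and only if their invariant-factor lists agree; the partition into similarity classes is {M1, M2}, {M3}, {M4}, {M5}.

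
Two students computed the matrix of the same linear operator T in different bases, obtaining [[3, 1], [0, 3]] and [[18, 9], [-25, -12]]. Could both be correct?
Two matrices over a field are similar if and only if they have the same invariant factors.

Both A and B have characteristic polynomial (x - 3)^2 and minimal polynomial (x - 3)^2. Computing further, both have invariant factors (x - 3)^2. Hence A and B are similar.

Yes.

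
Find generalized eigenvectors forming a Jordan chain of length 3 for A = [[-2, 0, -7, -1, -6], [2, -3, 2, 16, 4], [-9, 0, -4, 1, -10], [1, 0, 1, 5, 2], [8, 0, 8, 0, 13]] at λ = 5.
v_1 = [[0, 0, -1, 0, 1]]^T, v_2 = [[1, 2, -1, 1, 0]]^T, v_3 = [[-1, 0, 1, 0, 0]]^T

We seek v_1 ∈ ker((A - 5I)^3) \ ker((A - 5I)^2), then set v_{i+1} = (A - 5I) v_i.

One such chain is v_1 = [[0, 0, -1, 0, 1]]^T, v_2 = [[1, 2, -1, 1, 0]]^T, v_3 = [[-1, 0, 1, 0, 0]]^T. Check: (A - 5I) v_3 = [[0, 0, 0, 0, 0]]^T = 0.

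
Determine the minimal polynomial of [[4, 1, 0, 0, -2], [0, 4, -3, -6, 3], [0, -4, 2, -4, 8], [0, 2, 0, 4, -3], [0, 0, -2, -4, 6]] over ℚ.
The characteristic polynomial factors as (x - 4)^5. The minimal polynomial is ∏(x - λ)^{k_λ} where k_λ is the size of the largest Jordan block at λ.

For λ = 4: rank(A - 4I) = 3, and the largest Jordan block has size 3 (the smallest k with rank((A - 4I)^k) = rank((A - 4I)^(k+1))).

So m_A(x) = (x - 4)^3.

m_A(x) = (x - 4)^3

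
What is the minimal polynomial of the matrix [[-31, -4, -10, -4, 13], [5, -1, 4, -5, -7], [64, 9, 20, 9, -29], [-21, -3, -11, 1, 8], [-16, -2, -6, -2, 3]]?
The characteristic polynomial factors as (x - 4)(x + 3)^4. The minimal polynomial is ∏(x - λ)^{k_λ} where k_λ is the size of the largest Jordan block at λ.

For λ = -3: rank(A + 3I) = 3, and the largest Jordan block has size 2 (the smallest k with rank((A + 3I)^k) = rank((A + 3I)^(k+1))).
For λ = 4: rank(A - 4I) = 4, and the largest Jordan block has size 1 (the smallest k with rank((A - 4I)^k) = rank((A - 4I)^(k+1))).

So m_A(x) = (x - 4)(x + 3)^2.

m_A(x) = (x - 4)(x + 3)^2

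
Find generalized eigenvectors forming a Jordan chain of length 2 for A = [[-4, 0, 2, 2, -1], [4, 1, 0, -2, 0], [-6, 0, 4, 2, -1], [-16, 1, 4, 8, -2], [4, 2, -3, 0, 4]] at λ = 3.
We seek v_1 ∈ ker((A - 3I)^2) \ ker(A - 3I), then set v_{i+1} = (A - 3I) v_i.

One such chain is v_1 = [[0, -1, 0, 1, 1]]^T, v_2 = [[1, 0, 1, 2, -1]]^T. Check: (A - 3I) v_2 = [[0, 0, 0, 0, 0]]^T = 0.

v_1 = [[0, -1, 0, 1, 1]]^T, v_2 = [[1, 0, 1, 2, -1]]^T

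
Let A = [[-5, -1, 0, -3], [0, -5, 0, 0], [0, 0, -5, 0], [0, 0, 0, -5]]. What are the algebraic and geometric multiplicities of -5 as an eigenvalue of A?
The characteristic polynomial is (x + 5)^4, so the factor x + 5 appears with exponent 4: the algebraic multiplicity is 4.

rank(A + 5I) = 1, so the eigenspace has dimension 4 - 1 = 3: the geometric multiplicity is 3.

Since 3 < 4, A is not diagonalizable.

algebraic multiplicity 4, geometric multiplicity 3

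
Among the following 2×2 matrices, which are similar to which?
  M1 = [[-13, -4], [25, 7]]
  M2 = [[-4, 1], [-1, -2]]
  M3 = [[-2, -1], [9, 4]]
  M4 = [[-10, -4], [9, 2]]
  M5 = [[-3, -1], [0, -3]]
3 classes: {M1, M2, M5}, {M3}, {M4}

Characteristic polynomials: χ_{M1} = (x + 3)^2, χ_{M2} = (x + 3)^2, χ_{M3} = (x - 1)^2, χ_{M4} = (x + 4)^2, χ_{M5} = (x + 3)^2.

{M1, M2, M5}: invariant factors (x + 3)^2.

{M3}: invariant factors (x - 1)^2.

{M4}: invariant factors (x + 4)^2.

Matrices are similar if and only if their invariant-factor lists agree; the partition into similarity classes is {M1, M2, M5}, {M3}, {M4}.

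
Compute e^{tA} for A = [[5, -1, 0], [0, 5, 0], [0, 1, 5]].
e^{tA} = [[e^{5*t}, -t*e^{5*t}, 0], [0, e^{5*t}, 0], [0, t*e^{5*t}, e^{5*t}]]

A has Jordan form J = [[5, 1, 0], [0, 5, 0], [0, 0, 5]] with A = PJP^{-1}, so e^{tA} = P e^{tJ} P^{-1}.

For a Jordan block J_k(λ), e^{tJ_k(λ)} = e^{λt} · (I + tN + t^2 N^2/2! + ... + t^{k-1} N^{k-1}/(k-1)!) where N is the nilpotent superdiagonal part.

Assembling the blocks and conjugating back gives the entries of e^{tA} as shown above.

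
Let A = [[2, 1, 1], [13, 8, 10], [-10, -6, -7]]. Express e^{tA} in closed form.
e^{tA} = [[(2*t^2 + t + 1)*e^{t}, t*(t + 1)*e^{t}, t*(3*t + 2)*e^{t}/2], [t*(2*t + 13)*e^{t}, (t^2 + 7*t + 1)*e^{t}, t*(3*t + 20)*e^{t}/2], [2*t*(-2*t - 5)*e^{t}, 2*t*(-t - 3)*e^{t}, (-3*t^2 - 8*t + 1)*e^{t}]]

A has Jordan form J = [[1, 1, 0], [0, 1, 1], [0, 0, 1]] with A = PJP^{-1}, so e^{tA} = P e^{tJ} P^{-1}.

For a Jordan block J_k(λ), e^{tJ_k(λ)} = e^{λt} · (I + tN + t^2 N^2/2! + ... + t^{k-1} N^{k-1}/(k-1)!) where N is the nilpotent superdiagonal part.

Assembling the blocks and conjugating back gives the entries of e^{tA} as shown above.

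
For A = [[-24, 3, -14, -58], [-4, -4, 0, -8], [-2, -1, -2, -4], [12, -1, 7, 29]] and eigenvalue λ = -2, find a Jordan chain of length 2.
We seek v_1 ∈ ker((A + 2I)^2) \ ker(A + 2I), then set v_{i+1} = (A + 2I) v_i.

One such chain is v_1 = [[-3, 1, 1, 1]]^T, v_2 = [[-3, 2, 1, 1]]^T. Check: (A + 2I) v_2 = [[0, 0, 0, 0]]^T = 0.

v_1 = [[-3, 1, 1, 1]]^T, v_2 = [[-3, 2, 1, 1]]^T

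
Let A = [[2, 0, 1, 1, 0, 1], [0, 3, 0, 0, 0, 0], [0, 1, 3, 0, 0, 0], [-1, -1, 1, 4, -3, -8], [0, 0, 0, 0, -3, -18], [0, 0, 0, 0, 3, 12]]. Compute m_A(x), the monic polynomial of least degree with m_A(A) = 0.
The characteristic polynomial factors as (x - 6)(x - 3)^5. The minimal polynomial is ∏(x - λ)^{k_λ} where k_λ is the size of the largest Jordan block at λ.

For λ = 3: rank(A - 3I) = 3, and the largest Jordan block has size 2 (the smallest k with rank((A - 3I)^k) = rank((A - 3I)^(k+1))).
For λ = 6: rank(A - 6I) = 5, and the largest Jordan block has size 1 (the smallest k with rank((A - 6I)^k) = rank((A - 6I)^(k+1))).

So m_A(x) = (x - 6)(x - 3)^2.

m_A(x) = (x - 6)(x - 3)^2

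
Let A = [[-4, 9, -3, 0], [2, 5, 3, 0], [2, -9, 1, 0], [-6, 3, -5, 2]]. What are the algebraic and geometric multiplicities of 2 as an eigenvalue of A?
The characteristic polynomial is (x - 2)^3(x + 2), so the factor x - 2 appears with exponent 3: the algebraic multiplicity is 3.

rank(A - 2I) = 2, so the eigenspace has dimension 4 - 2 = 2: the geometric multiplicity is 2.

Since 2 < 3, A is not diagonalizable.

algebraic multiplicity 3, geometric multiplicity 2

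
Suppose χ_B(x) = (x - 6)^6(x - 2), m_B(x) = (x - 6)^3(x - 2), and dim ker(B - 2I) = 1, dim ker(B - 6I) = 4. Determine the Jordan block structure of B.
Jordan blocks: (2, 1), (6, 3), (6, 1), (6, 1), (6, 1)

λ = 2: algebraic multiplicity 1 (exponent in χ_B), largest block size 1 (exponent in m_B), 1 block (geometric multiplicity). This forces block sizes [1].
λ = 6: algebraic multiplicity 6 (exponent in χ_B), largest block size 3 (exponent in m_B), 4 blocks (geometric multiplicity). These force block sizes [3, 1, 1, 1].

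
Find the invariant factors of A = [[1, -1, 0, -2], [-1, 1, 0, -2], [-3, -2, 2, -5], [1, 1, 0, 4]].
The Jordan structure of A has elementary divisors (x - 2)^2, (x - 2)^2. Arranging the block sizes at each eigenvalue in decreasing order and taking row products gives the invariant factors.

Invariant factors (smallest first, each dividing the next): (x - 2)^2, (x - 2)^2.

Check: the last factor (x - 2)^2 is the minimal polynomial, and the product (x - 2)^4 is the characteristic polynomial.

(x - 2)^2, (x - 2)^2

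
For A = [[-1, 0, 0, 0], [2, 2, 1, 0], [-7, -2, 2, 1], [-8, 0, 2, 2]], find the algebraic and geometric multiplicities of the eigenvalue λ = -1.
algebraic multiplicity 1, geometric multiplicity 1

The characteristic polynomial is (x - 2)^3(x + 1), so the factor x + 1 appears with exponent 1: the algebraic multiplicity is 1.

rank(A + I) = 3, so the eigenspace has dimension 4 - 3 = 1: the geometric multiplicity is 1.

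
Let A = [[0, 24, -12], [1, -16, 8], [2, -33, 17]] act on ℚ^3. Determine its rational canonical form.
R = [[0, 0, -12], [1, 0, 8], [0, 1, 1]]

The invariant factors of A (the non-unit diagonal entries of the Smith normal form of xI - A over ℚ[x]) are (x - 2)^2(x + 3), each dividing the next. The characteristic polynomial is their product, (x - 2)^2(x + 3).

The rational canonical form is the block-diagonal matrix of companion matrices C(f_i):
R = [[0, 0, -12], [1, 0, 8], [0, 1, 1]].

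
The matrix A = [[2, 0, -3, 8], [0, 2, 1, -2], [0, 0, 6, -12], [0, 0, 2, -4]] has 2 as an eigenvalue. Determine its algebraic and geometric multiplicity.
algebraic multiplicity 3, geometric multiplicity 2

The characteristic polynomial is x(x - 2)^3, so the factor x - 2 appears with exponent 3: the algebraic multiplicity is 3.

rank(A - 2I) = 2, so the eigenspace has dimension 4 - 2 = 2: the geometric multiplicity is 2.

Since 2 < 3, A is not diagonalizable.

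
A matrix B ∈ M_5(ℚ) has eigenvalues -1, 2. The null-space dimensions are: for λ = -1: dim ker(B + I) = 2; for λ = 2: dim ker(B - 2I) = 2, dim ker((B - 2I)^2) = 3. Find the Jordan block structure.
Jordan blocks: (-1, 1), (-1, 1), (2, 2), (2, 1)

λ = -1: successive nullity increments [2] count blocks of size ≥ k; block sizes are [1, 1].
λ = 2: successive nullity increments [2, 1] count blocks of size ≥ k; block sizes are [2, 1].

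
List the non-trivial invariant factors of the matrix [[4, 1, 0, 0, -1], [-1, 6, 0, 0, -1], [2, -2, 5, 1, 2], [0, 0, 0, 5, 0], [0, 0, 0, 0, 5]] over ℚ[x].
x - 5, (x - 5)^2, (x - 5)^2

The Jordan structure of A has elementary divisors (x - 5)^2, (x - 5)^2, (x - 5). Arranging the block sizes at each eigenvalue in decreasing order and taking row products gives the invariant factors.

Invariant factors (smallest first, each dividing the next): x - 5, (x - 5)^2, (x - 5)^2.

Check: the last factor (x - 5)^2 is the minimal polynomial, and the product (x - 5)^5 is the characteristic polynomial.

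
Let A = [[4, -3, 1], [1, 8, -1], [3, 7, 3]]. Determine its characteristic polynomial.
χ_A(x) = (x - 5)^3

xI - A = [[x - 4, 3, -1], [-1, x - 8, 1], [-3, -7, x - 3]].

Expanding det(xI - A) along the first row:
det(xI - A) = + (x - 4)·det([[x - 8, 1], [-7, x - 3]]) - (3)·det([[-1, 1], [-3, x - 3]]) + (-1)·det([[-1, x - 8], [-3, -7]]).

Evaluating gives χ_A(x) = x^3 - 15x^2 + 75x - 125 = (x - 5)^3.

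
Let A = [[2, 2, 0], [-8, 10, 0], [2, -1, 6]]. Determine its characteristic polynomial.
χ_A(x) = (x - 6)^3

xI - A = [[x - 2, -2, 0], [8, x - 10, 0], [-2, 1, x - 6]].

Expanding det(xI - A) along the first row:
det(xI - A) = + (x - 2)·det([[x - 10, 0], [1, x - 6]]) - (-2)·det([[8, 0], [-2, x - 6]]) + (0)·det([[8, x - 10], [-2, 1]]).

Evaluating gives χ_A(x) = x^3 - 18x^2 + 108x - 216 = (x - 6)^3.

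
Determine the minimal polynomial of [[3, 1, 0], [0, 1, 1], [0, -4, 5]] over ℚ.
The characteristic polynomial factors as (x - 3)^3. The minimal polynomial is ∏(x - λ)^{k_λ} where k_λ is the size of the largest Jordan block at λ.

For λ = 3: rank(A - 3I) = 2, and the largest Jordan block has size 3 (the smallest k with rank((A - 3I)^k) = rank((A - 3I)^(k+1))).

So m_A(x) = (x - 3)^3.

m_A(x) = (x - 3)^3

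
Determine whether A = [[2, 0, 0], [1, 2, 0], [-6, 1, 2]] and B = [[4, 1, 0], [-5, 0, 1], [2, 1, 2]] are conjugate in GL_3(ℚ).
Two matrices over a field are similar if and only if they have the same invariant factors.

Both A and B have characteristic polynomial (x - 2)^3 and minimal polynomial (x - 2)^3. Computing further, both have invariant factors (x - 2)^3. Hence A and B are similar.

Yes.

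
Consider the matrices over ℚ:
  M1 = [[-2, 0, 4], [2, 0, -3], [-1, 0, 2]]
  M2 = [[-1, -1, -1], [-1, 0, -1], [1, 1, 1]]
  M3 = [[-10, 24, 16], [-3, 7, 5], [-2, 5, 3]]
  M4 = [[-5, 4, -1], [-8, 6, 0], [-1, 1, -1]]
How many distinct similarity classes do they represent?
Characteristic polynomials: χ_{M1} = x^3, χ_{M2} = x^3, χ_{M3} = x^3, χ_{M4} = x^3.

{M1, M2, M3, M4}: invariant factors x^3.

Matrices are similar if and only if their invariant-factor lists agree; the partition into similarity classes is {M1, M2, M3, M4}.

1 class: {M1, M2, M3, M4}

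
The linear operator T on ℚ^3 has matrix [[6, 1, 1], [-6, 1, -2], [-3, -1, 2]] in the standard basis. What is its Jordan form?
J = [[3, 1, 0], [0, 3, 0], [0, 0, 3]]

The characteristic polynomial is det(xI - A) = (x - 3)^3, so the eigenvalues are 3 (algebraic multiplicity 3).

For λ = 3: rank(A - 3I) = 1, rank((A - 3I)^2) = 0. The eigenspace has dimension 3 - 1 = 2, so there are 2 Jordan blocks; the rank sequence gives block sizes [2, 1].

Assembling the blocks gives the Jordan form J above.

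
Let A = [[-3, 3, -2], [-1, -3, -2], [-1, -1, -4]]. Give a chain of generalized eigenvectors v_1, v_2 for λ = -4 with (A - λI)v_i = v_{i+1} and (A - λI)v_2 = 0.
We seek v_1 ∈ ker((A + 4I)^2) \ ker(A + 4I), then set v_{i+1} = (A + 4I) v_i.

One such chain is v_1 = [[0, 1, 1]]^T, v_2 = [[1, -1, -1]]^T. Check: (A + 4I) v_2 = [[0, 0, 0]]^T = 0.

v_1 = [[0, 1, 1]]^T, v_2 = [[1, -1, -1]]^T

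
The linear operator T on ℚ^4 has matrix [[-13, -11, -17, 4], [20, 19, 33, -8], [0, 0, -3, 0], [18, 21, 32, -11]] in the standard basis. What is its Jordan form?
J = [[-3, 1, 0, 0], [0, -3, 1, 0], [0, 0, -3, 0], [0, 0, 0, 1]]

The characteristic polynomial is det(xI - A) = (x - 1)(x + 3)^3, so the eigenvalues are -3 (algebraic multiplicity 3), 1 (algebraic multiplicity 1).

For λ = -3: rank(A + 3I) = 3, rank((A + 3I)^2) = 2, rank((A + 3I)^3) = 1. The eigenspace has dimension 4 - 3 = 1, so there is 1 Jordan block; the rank sequence gives block sizes [3].

For λ = 1: algebraic multiplicity 1 gives one 1×1 block.

Assembling the blocks gives the Jordan form J above.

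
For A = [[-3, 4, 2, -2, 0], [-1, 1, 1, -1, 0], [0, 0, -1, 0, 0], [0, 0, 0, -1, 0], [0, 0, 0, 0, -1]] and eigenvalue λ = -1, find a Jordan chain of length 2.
We seek v_1 ∈ ker((A + I)^2) \ ker(A + I), then set v_{i+1} = (A + I) v_i.

One such chain is v_1 = [[5, 3, 1, 1, -2]]^T, v_2 = [[2, 1, 0, 0, 0]]^T. Check: (A + I) v_2 = [[0, 0, 0, 0, 0]]^T = 0.

v_1 = [[5, 3, 1, 1, -2]]^T, v_2 = [[2, 1, 0, 0, 0]]^T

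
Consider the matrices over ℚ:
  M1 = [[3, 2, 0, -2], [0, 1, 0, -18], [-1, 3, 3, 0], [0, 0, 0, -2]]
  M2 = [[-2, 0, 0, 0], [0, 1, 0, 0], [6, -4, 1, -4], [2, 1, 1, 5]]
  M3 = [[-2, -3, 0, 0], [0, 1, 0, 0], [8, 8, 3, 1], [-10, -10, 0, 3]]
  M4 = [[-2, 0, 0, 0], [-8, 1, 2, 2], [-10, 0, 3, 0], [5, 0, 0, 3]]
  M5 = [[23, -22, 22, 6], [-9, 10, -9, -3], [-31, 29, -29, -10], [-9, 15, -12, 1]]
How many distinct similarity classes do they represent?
Characteristic polynomials: χ_{M1} = (x - 3)^2(x - 1)(x + 2), χ_{M2} = (x - 3)^2(x - 1)(x + 2), χ_{M3} = (x - 3)^2(x - 1)(x + 2), χ_{M4} = (x - 3)^2(x - 1)(x + 2), χ_{M5} = (x - 3)^2(x - 1)(x + 2).

{M1, M2, M3, M5}: invariant factors (x - 3)^2(x - 1)(x + 2).

{M4}: invariant factors x - 3, (x - 3)(x - 1)(x + 2).

Matrices are similar if and only if their invariant-factor lists agree; the partition into similarity classes is {M1, M2, M3, M5}, {M4}.

2 classes: {M1, M2, M3, M5}, {M4}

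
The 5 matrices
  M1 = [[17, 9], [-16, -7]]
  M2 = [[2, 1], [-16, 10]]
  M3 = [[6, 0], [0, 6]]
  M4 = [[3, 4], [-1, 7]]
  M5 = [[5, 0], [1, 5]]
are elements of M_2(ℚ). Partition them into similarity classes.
Characteristic polynomials: χ_{M1} = (x - 5)^2, χ_{M2} = (x - 6)^2, χ_{M3} = (x - 6)^2, χ_{M4} = (x - 5)^2, χ_{M5} = (x - 5)^2.

{M1, M4, M5}: invariant factors (x - 5)^2.

{M2}: invariant factors (x - 6)^2.

{M3}: invariant factors x - 6, x - 6.

Matrices are similar if and only if their invariant-factor lists agree; the partition into similarity classes is {M1, M4, M5}, {M2}, {M3}.

3 classes: {M1, M4, M5}, {M2}, {M3}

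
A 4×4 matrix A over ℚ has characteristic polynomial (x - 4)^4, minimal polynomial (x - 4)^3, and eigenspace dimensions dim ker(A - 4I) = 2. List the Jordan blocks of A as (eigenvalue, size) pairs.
Jordan blocks: (4, 3), (4, 1)

λ = 4: algebraic multiplicity 4 (exponent in χ_A), largest block size 3 (exponent in m_A), 2 blocks (geometric multiplicity). These force block sizes [3, 1].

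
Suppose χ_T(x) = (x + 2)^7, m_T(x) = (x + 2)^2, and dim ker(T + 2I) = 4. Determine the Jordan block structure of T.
λ = -2: algebraic multiplicity 7 (exponent in χ_T), largest block size 2 (exponent in m_T), 4 blocks (geometric multiplicity). These force block sizes [2, 2, 2, 1].

Jordan blocks: (-2, 2), (-2, 2), (-2, 2), (-2, 1)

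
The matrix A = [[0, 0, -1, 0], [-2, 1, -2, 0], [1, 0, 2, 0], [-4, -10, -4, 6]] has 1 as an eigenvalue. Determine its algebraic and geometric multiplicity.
The characteristic polynomial is (x - 6)(x - 1)^3, so the factor x - 1 appears with exponent 3: the algebraic multiplicity is 3.

rank(A - I) = 2, so the eigenspace has dimension 4 - 2 = 2: the geometric multiplicity is 2.

Since 2 < 3, A is not diagonalizable.

algebraic multiplicity 3, geometric multiplicity 2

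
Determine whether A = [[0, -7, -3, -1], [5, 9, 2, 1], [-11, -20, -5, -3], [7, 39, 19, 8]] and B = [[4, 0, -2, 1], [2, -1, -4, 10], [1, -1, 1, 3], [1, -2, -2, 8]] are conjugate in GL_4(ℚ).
Two matrices over a field are similar if and only if they have the same invariant factors.

Both A and B have characteristic polynomial (x - 3)^4 and minimal polynomial (x - 3)^2. Computing further, both have invariant factors (x - 3)^2, (x - 3)^2. Hence A and B are similar.

Yes.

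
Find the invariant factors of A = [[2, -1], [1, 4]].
(x - 3)^2

The Jordan structure of A has elementary divisors (x - 3)^2. Arranging the block sizes at each eigenvalue in decreasing order and taking row products gives the invariant factors.

Invariant factors (smallest first, each dividing the next): (x - 3)^2.

Check: the last factor (x - 3)^2 is the minimal polynomial, and the product (x - 3)^2 is the characteristic polynomial.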